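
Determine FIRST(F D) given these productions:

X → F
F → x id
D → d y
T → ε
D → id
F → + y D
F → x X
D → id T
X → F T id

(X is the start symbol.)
FIRST sets of the non-terminals involved (from the grammar, by fixed-point iteration):
  FIRST(F) = { '+', 'x' }

To compute FIRST(F D), process the symbols left to right:
Symbol F is a non-terminal. Add FIRST(F) \ {ε} = { '+', 'x' }
F is not nullable (ε ∉ FIRST(F)), so stop here.
FIRST(F D) = { '+', 'x' }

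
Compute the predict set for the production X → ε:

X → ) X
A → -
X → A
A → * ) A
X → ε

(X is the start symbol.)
PREDICT(X → ε) = (FIRST(RHS) \ {ε}) ∪ (FOLLOW(X) if ε ∈ FIRST(RHS), i.e. RHS ⇒* ε)
The right-hand side is ε (FIRST(ε) = { ε }), so the predict set is FOLLOW(X) = { $ }
PREDICT(X → ε) = { $ }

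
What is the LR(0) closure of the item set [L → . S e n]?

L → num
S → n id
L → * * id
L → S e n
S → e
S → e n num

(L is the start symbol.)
{ [L → . S e n], [S → . e n num], [S → . e], [S → . n id] }

To compute CLOSURE, for each item [A → α.Bβ] where B is a non-terminal, add [B → .γ] for all productions B → γ; repeat for the newly added items until nothing changes.

Start with: [L → . S e n]
  [L → . S e n] has the dot before S: add [S → . n id], [S → . e], [S → . e n num]
No further items can be added.

CLOSURE = { [L → . S e n], [S → . e n num], [S → . e], [S → . n id] }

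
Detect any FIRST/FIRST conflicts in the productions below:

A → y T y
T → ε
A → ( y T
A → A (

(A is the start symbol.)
FIRST sets of the non-terminals at (or reachable through a nullable prefix from) the front of some alternative:
  FIRST(A) = { '(', 'y' }

Productions for A:
  A → y T y: FIRST = { 'y' }
  A → ( y T: FIRST = { '(' }
  A → A (: FIRST = { '(', 'y' }
T has only one production, so no FIRST/FIRST conflict is possible there.

Conflict for A: A → y T y and A → A (
  Overlap: { 'y' }
Conflict for A: A → ( y T and A → A (
  Overlap: { '(' }

Answer: Yes. A → y T y / A → A '(' on { 'y' }; A → '(' y T / A → A '(' on { '(' }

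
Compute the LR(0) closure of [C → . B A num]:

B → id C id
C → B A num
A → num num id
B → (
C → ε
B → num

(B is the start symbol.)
{ [B → . (], [B → . id C id], [B → . num], [C → . B A num] }

Start with: [C → . B A num]
  [C → . B A num] has the dot before B: add [B → . id C id], [B → . (], [B → . num]
No further items can be added.

CLOSURE = { [B → . (], [B → . id C id], [B → . num], [C → . B A num] }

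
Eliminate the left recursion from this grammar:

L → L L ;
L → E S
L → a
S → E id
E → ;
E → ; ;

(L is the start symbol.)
L is directly left-recursive. The standard transformation for
  A → A α₁ | ... | A α_m | β₁ | ... | β_n
is
  A  → β₁ A' | ... | β_n A'
  A' → α₁ A' | ... | α_m A' | ε

L → E S becomes L → E S L'
L → a becomes L → a L'
L → L L ; becomes L' → L ; L'
Add L' → ε

Productions for other non-terminals are unchanged:
  S → E id
  E → ;
  E → ; ;

Resulting grammar:
L → E S L'
L → a L'
L' → L ; L'
L' → ε
S → E id
E → ;
E → ; ;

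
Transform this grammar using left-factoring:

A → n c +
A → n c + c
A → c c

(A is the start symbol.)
Left-factoring transforms A → αβ₁ | αβ₂ into A → αA' and A' → β₁ | β₂
(α is the longest common prefix among the alternatives). Repeat until
no nonterminal has two alternatives with a common prefix.

Round 1: A has alternatives sharing prefix 'n c +'. Introduce A': A → n c + A'
  Add: A' → ε
  Add: A' → c

No remaining common prefixes — done.

Resulting grammar:
A → n c + A'
A' → ε
A' → c
A → c c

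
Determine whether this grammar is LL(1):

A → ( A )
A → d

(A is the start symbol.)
A grammar is LL(1) if for each non-terminal N with multiple productions, the predict sets of those productions are pairwise disjoint, where PREDICT(N → α) = (FIRST(α) \ {ε}) ∪ (FOLLOW(N) if α ⇒* ε).

For A:
  PREDICT(A → '(' A ')') = { '(' }
  PREDICT(A → d) = { 'd' }

All predict sets are disjoint. The grammar IS LL(1).

Answer: Yes, the grammar is LL(1).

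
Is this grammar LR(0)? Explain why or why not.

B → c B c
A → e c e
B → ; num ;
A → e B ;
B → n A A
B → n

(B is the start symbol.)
A grammar is LR(0) if no state in the canonical LR(0) collection has:
  - both a shift item (dot before a terminal) and a complete item (shift-reduce conflict), or
  - two or more complete items (reduce-reduce conflict; the accept item [B' → B .] counts as a complete item here).

Augment with B' → B and build the canonical LR(0) collection (I0 = CLOSURE({[B' → . B]}), then GOTO on every symbol after a dot until no new states appear). It has 16 states:
  I0: { [B → . ; num ;], [B → . c B c], [B → . n A A], [B → . n], [B' → . B] }  — shift
  I1: { [B → ; . num ;] }  — shift
  I2: { [B' → B .] }  — accept
  I3: { [B → . ; num ;], [B → . c B c], [B → . n A A], [B → . n], [B → c . B c] }  — shift
  I4: { [A → . e B ;], [A → . e c e], [B → n . A A], [B → n .] }  — shift, reduce
  I5: { [A → . e B ;], [A → . e c e], [B → n A . A] }  — shift
  I6: { [A → e . B ;], [A → e . c e], [B → . ; num ;], [B → . c B c], [B → . n A A], [B → . n] }  — shift
  I7: { [A → e B . ;] }  — shift
  I8: { [A → e c . e], [B → . ; num ;], [B → . c B c], [B → . n A A], [B → . n], [B → c . B c] }  — shift
  I9: { [B → c B . c] }  — shift
  I10: { [A → e c e .] }  — reduce
  I11: { [B → c B c .] }  — reduce
  I12: { [A → e B ; .] }  — reduce
  I13: { [B → n A A .] }  — reduce
  I14: { [B → ; num . ;] }  — shift
  I15: { [B → ; num ; .] }  — reduce

Conflict in state I4:
  Shift-reduce conflict between [B → n .] and [A → . e B ;]
So the grammar is NOT LR(0).

Answer: No. Shift-reduce conflict between [B → n .] and [A → . e B ;]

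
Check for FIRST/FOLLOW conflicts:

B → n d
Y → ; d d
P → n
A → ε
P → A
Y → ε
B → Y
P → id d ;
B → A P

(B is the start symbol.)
Nullable non-terminals: A, B, P, Y.
FIRST sets used below: FIRST(Y) = { ';', ε }, FIRST(A) = { ε }, FIRST(P) = { 'id', 'n', ε }
A has a nullable alternative but only one production, so nothing to check.

B: nullable alternative(s) B → Y, B → A P; FOLLOW(B) = { $ }
  B → n d: FIRST \ {ε} = { 'n' } — disjoint from FOLLOW(B)
  B → Y: FIRST \ {ε} = { ';' } — disjoint from FOLLOW(B)
  B → A P: FIRST \ {ε} = { 'id', 'n' } — disjoint from FOLLOW(B)

P: nullable alternative(s) P → A; FOLLOW(P) = { $ }
  P → n: FIRST \ {ε} = { 'n' } — disjoint from FOLLOW(P)
  P → A: FIRST \ {ε} = { } — this is the only nullable alternative, skip
  P → id d ;: FIRST \ {ε} = { 'id' } — disjoint from FOLLOW(P)

Y: nullable alternative(s) Y → ε; FOLLOW(Y) = { $ }
  Y → ; d d: FIRST \ {ε} = { ';' } — disjoint from FOLLOW(Y)
  Y → ε: FIRST \ {ε} = { } — this is the only nullable alternative, skip

No FIRST/FOLLOW conflicts found.

Answer: No FIRST/FOLLOW conflicts.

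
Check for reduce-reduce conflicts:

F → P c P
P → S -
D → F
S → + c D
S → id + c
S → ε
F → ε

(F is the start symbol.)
A reduce-reduce conflict occurs when an LR(0) state has two complete items [A → α .] and [B → β .] — both call for a reduction, and with no lookahead the parser cannot choose between them.

Augment with F' → F and build the canonical LR(0) collection (I0 = CLOSURE({[F' → . F]}), then GOTO on every symbol after a dot until no new states appear). It has 14 states:
  I0: { [F → . P c P], [F → .], [F' → . F], [P → . S -], [S → . + c D], [S → . id + c], [S → .] }  — shift, 2 reduces
  I1: { [S → + . c D] }  — shift
  I2: { [F' → F .] }  — accept
  I3: { [F → P . c P] }  — shift
  I4: { [P → S . -] }  — shift
  I5: { [S → id . + c] }  — shift
  I6: { [S → id + . c] }  — shift
  I7: { [S → id + c .] }  — reduce
  I8: { [P → S - .] }  — reduce
  I9: { [F → P c . P], [P → . S -], [S → . + c D], [S → . id + c], [S → .] }  — shift, reduce
  I10: { [F → P c P .] }  — reduce
  I11: { [D → . F], [F → . P c P], [F → .], [P → . S -], [S → + c . D], [S → . + c D], [S → . id + c], [S → .] }  — shift, 2 reduces
  I12: { [S → + c D .] }  — reduce
  I13: { [D → F .] }  — reduce

I0 contains complete items [F → .], [S → .] — reduce-reduce conflict.
I11 contains complete items [F → .], [S → .] — reduce-reduce conflict.

Answer: Yes — I0: [F → .] vs [S → .]; I11: [F → .] vs [S → .]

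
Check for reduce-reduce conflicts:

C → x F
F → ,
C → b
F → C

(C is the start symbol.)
Augment with C' → C and build the canonical LR(0) collection (I0 = CLOSURE({[C' → . C]}), then GOTO on every symbol after a dot until no new states appear). It has 7 states:
  I0: { [C → . b], [C → . x F], [C' → . C] }  — shift
  I1: { [C' → C .] }  — accept
  I2: { [C → b .] }  — reduce
  I3: { [C → . b], [C → . x F], [C → x . F], [F → . ,], [F → . C] }  — shift
  I4: { [F → , .] }  — reduce
  I5: { [F → C .] }  — reduce
  I6: { [C → x F .] }  — reduce

No state contains more than one complete item.

Answer: No reduce-reduce conflicts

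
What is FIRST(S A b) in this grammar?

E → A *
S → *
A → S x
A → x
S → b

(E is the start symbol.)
{ '*', 'b' }

FIRST sets of the non-terminals involved (from the grammar, by fixed-point iteration):
  FIRST(S) = { '*', 'b' }

To compute FIRST(S A b), process the symbols left to right:
Symbol S is a non-terminal. Add FIRST(S) \ {ε} = { '*', 'b' }
S is not nullable (ε ∉ FIRST(S)), so stop here.
FIRST(S A b) = { '*', 'b' }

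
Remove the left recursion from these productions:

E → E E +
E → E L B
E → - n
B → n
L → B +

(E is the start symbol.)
E is directly left-recursive. The standard transformation for
  A → A α₁ | ... | A α_m | β₁ | ... | β_n
is
  A  → β₁ A' | ... | β_n A'
  A' → α₁ A' | ... | α_m A' | ε

E → - n becomes E → - n E'
E → E E + becomes E' → E + E'
E → E L B becomes E' → L B E'
Add E' → ε

Productions for other non-terminals are unchanged:
  B → n
  L → B +

Resulting grammar:
E → - n E'
E' → E + E'
E' → L B E'
E' → ε
B → n
L → B +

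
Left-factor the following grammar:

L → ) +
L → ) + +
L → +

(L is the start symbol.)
L → ) + L'
L' → ε
L' → +
L → +

Left-factoring transforms A → αβ₁ | αβ₂ into A → αA' and A' → β₁ | β₂
(α is the longest common prefix among the alternatives). Repeat until
no nonterminal has two alternatives with a common prefix.

Round 1: L has alternatives sharing prefix ') +'. Introduce L': L → ) + L'
  Add: L' → ε
  Add: L' → +

No remaining common prefixes — done.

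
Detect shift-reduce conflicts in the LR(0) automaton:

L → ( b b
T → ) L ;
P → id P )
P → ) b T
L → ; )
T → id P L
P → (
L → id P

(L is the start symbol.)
A shift-reduce conflict occurs when an LR(0) state has both:
  - a complete (reduce) item [A → α .] (dot at the end), and
  - a shift item [B → β . c γ] (dot before a terminal).

Augment with L' → L and build the canonical LR(0) collection (I0 = CLOSURE({[L' → . L]}), then GOTO on every symbol after a dot until no new states appear). It has 22 states:
  I0: { [L → . ( b b], [L → . ; )], [L → . id P], [L' → . L] }  — shift
  I1: { [L → ( . b b] }  — shift
  I2: { [L → ; . )] }  — shift
  I3: { [L' → L .] }  — accept
  I4: { [L → id . P], [P → . (], [P → . ) b T], [P → . id P )] }  — shift
  I5: { [P → ( .] }  — reduce
  I6: { [P → ) . b T] }  — shift
  I7: { [L → id P .] }  — reduce
  I8: { [P → . (], [P → . ) b T], [P → . id P )], [P → id . P )] }  — shift
  I9: { [P → id P . )] }  — shift
  I10: { [P → id P ) .] }  — reduce
  I11: { [P → ) b . T], [T → . ) L ;], [T → . id P L] }  — shift
  I12: { [L → . ( b b], [L → . ; )], [L → . id P], [T → ) . L ;] }  — shift
  I13: { [P → ) b T .] }  — reduce
  I14: { [P → . (], [P → . ) b T], [P → . id P )], [T → id . P L] }  — shift
  I15: { [L → . ( b b], [L → . ; )], [L → . id P], [T → id P . L] }  — shift
  I16: { [T → id P L .] }  — reduce
  I17: { [T → ) L . ;] }  — shift
  I18: { [T → ) L ; .] }  — reduce
  I19: { [L → ; ) .] }  — reduce
  I20: { [L → ( b . b] }  — shift
  I21: { [L → ( b b .] }  — reduce

No state contains both a complete item and a shift item.

Answer: No shift-reduce conflicts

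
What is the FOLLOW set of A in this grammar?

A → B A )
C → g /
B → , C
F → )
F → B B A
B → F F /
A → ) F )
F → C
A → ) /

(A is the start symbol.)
{ $, ')', ',', '/', 'g' }

A is the start symbol, so $ ∈ FOLLOW(A).
In A → B A ): A is followed by ')', add FIRST(')') \ {ε} = { ')' }
In F → B B A: A is at the end, add FOLLOW(F)

The FOLLOW sets referred to above (computed the same way, to a fixed point):
  FOLLOW(F) = { ')', ',', '/', 'g' }

Taking the union: FOLLOW(A) = { $, ')', ',', '/', 'g' }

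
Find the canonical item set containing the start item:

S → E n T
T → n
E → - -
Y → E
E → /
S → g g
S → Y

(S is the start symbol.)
First, augment the grammar with S' → S
I₀ = CLOSURE({ [S' → . S] }):
  [S' → . S] has the dot before S: add [S → . E n T], [S → . g g], [S → . Y]
  [S → . E n T] has the dot before E: add [E → . - -], [E → . /]
  [S → . Y] has the dot before Y: add [Y → . E]
No further items can be added.

I₀ = { [E → . - -], [E → . /], [S → . E n T], [S → . Y], [S → . g g], [S' → . S], [Y → . E] }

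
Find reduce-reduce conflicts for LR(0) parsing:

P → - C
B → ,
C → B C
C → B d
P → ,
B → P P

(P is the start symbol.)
Yes — I4: [B → , .] vs [P → , .]

Augment with P' → P and build the canonical LR(0) collection (I0 = CLOSURE({[P' → . P]}), then GOTO on every symbol after a dot until no new states appear). It has 11 states:
  I0: { [P → . ,], [P → . - C], [P' → . P] }  — shift
  I1: { [P → , .] }  — reduce
  I2: { [B → . ,], [B → . P P], [C → . B C], [C → . B d], [P → - . C], [P → . ,], [P → . - C] }  — shift
  I3: { [P' → P .] }  — accept
  I4: { [B → , .], [P → , .] }  — 2 reduces
  I5: { [B → . ,], [B → . P P], [C → . B C], [C → . B d], [C → B . C], [C → B . d], [P → . ,], [P → . - C] }  — shift
  I6: { [P → - C .] }  — reduce
  I7: { [B → P . P], [P → . ,], [P → . - C] }  — shift
  I8: { [B → P P .] }  — reduce
  I9: { [C → B C .] }  — reduce
  I10: { [C → B d .] }  — reduce

I4 contains complete items [B → , .], [P → , .] — reduce-reduce conflict.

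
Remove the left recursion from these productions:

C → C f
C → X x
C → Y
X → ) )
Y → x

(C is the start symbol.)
C is directly left-recursive. The standard transformation for
  A → A α₁ | ... | A α_m | β₁ | ... | β_n
is
  A  → β₁ A' | ... | β_n A'
  A' → α₁ A' | ... | α_m A' | ε

C → X x becomes C → X x C'
C → Y becomes C → Y C'
C → C f becomes C' → f C'
Add C' → ε

Productions for other non-terminals are unchanged:
  X → ) )
  Y → x

Resulting grammar:
C → X x C'
C → Y C'
C' → f C'
C' → ε
X → ) )
Y → x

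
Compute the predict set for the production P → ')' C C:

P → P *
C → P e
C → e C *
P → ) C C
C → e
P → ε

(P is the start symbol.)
PREDICT(P → ')' C C) = (FIRST(RHS) \ {ε}) ∪ (FOLLOW(P) if ε ∈ FIRST(RHS), i.e. RHS ⇒* ε)
FIRST(')' C C) = { ')' }
ε ∉ FIRST(')' C C), so FOLLOW(P) is not added.
PREDICT(P → ')' C C) = { ')' }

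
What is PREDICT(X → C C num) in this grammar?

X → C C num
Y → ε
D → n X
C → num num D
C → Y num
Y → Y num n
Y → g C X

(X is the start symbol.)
PREDICT(X → C C num) = (FIRST(RHS) \ {ε}) ∪ (FOLLOW(X) if ε ∈ FIRST(RHS), i.e. RHS ⇒* ε)
FIRST(C) = { 'g', 'num' }
FIRST(C C num) = { 'g', 'num' }
ε ∉ FIRST(C C num), so FOLLOW(X) is not added.
PREDICT(X → C C num) = { 'g', 'num' }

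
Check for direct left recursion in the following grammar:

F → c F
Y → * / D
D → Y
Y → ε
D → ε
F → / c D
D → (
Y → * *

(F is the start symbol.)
F → c F: starts with c
Y → * / D: starts with '*'
D → Y: starts with Y
Y → ε: starts with ε
D → ε: starts with ε
F → / c D: starts with '/'
D → (: starts with '('
Y → * *: starts with '*'

No direct left recursion found.

Answer: No direct left recursion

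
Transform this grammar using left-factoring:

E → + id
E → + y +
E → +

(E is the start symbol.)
Left-factoring transforms A → αβ₁ | αβ₂ into A → αA' and A' → β₁ | β₂
(α is the longest common prefix among the alternatives). Repeat until
no nonterminal has two alternatives with a common prefix.

Round 1: E has alternatives sharing prefix '+'. Introduce E': E → + E'
  Add: E' → id
  Add: E' → y +
  Add: E' → ε

No remaining common prefixes — done.

Resulting grammar:
E → + E'
E' → id
E' → y +
E' → ε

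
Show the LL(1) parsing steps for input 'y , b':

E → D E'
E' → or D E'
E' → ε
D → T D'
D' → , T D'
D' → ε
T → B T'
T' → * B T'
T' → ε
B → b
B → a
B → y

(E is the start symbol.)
LL(1) parsing maintains a stack (initially the start symbol over $) and the input. At each step: if the stack top is a terminal, match it against the current input token; if it is a non-terminal N, replace it with the RHS of M[N, lookahead] (the unique production whose predict set contains the lookahead).

Stack is shown with the top on the left.

Stack         Input    Action
-----------------------------
E $           y , b $  output E → D E'
D E' $        y , b $  output D → T D'
T D' E' $     y , b $  output T → B T'
B T' D' E' $  y , b $  output B → y
y T' D' E' $  y , b $  match 'y'
T' D' E' $    , b $    output T' → ε
D' E' $       , b $    output D' → , T D'
, T D' E' $   , b $    match ','
T D' E' $     b $      output T → B T'
B T' D' E' $  b $      output B → b
b T' D' E' $  b $      match 'b'
T' D' E' $    $        output T' → ε
D' E' $       $        output D' → ε
E' $          $        output E' → ε
$             $        accept

The string is accepted.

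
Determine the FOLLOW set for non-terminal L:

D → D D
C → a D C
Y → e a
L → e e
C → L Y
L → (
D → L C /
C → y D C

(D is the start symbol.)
To compute FOLLOW(L), find every occurrence of L on a right-hand side N → α L β: add FIRST(β) \ {ε}, and if β is empty or nullable also add FOLLOW(N). Iterate to a fixed point.

In C → L Y: L is followed by Y, add FIRST(Y) \ {ε} = { 'e' }
In D → L C /: L is followed by C '/', add FIRST(C '/') \ {ε} = { '(', 'a', 'e', 'y' }

Taking the union: FOLLOW(L) = { '(', 'a', 'e', 'y' }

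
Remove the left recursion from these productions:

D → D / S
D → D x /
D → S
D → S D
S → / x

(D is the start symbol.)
D is directly left-recursive. The standard transformation for
  A → A α₁ | ... | A α_m | β₁ | ... | β_n
is
  A  → β₁ A' | ... | β_n A'
  A' → α₁ A' | ... | α_m A' | ε

D → S becomes D → S D'
D → S D becomes D → S D D'
D → D / S becomes D' → / S D'
D → D x / becomes D' → x / D'
Add D' → ε

Productions for other non-terminals are unchanged:
  S → / x

Resulting grammar:
D → S D'
D → S D D'
D' → / S D'
D' → x / D'
D' → ε
S → / x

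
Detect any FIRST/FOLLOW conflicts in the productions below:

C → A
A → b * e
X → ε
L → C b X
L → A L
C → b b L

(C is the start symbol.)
No FIRST/FOLLOW conflicts.

A FIRST/FOLLOW conflict occurs when a non-terminal N has a nullable alternative N → β (β ⇒* ε) and another alternative N → α with FIRST(α) ∩ FOLLOW(N) ≠ ∅: on such a lookahead the parser cannot decide between expanding α and letting N vanish via β.

Nullable non-terminals: X.
X has a nullable alternative but only one production, so nothing to check.

A, C, L have no nullable alternative, so no FIRST/FOLLOW check is needed there.

No FIRST/FOLLOW conflicts found.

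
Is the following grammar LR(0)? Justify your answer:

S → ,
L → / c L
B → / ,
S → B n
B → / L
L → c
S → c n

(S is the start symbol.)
Yes, the grammar is LR(0)

A grammar is LR(0) if no state in the canonical LR(0) collection has:
  - both a shift item (dot before a terminal) and a complete item (shift-reduce conflict), or
  - two or more complete items (reduce-reduce conflict; the accept item [S' → S .] counts as a complete item here).

Augment with S' → S and build the canonical LR(0) collection (I0 = CLOSURE({[S' → . S]}), then GOTO on every symbol after a dot until no new states appear). It has 14 states:
  I0: { [B → . / ,], [B → . / L], [S → . ,], [S → . B n], [S → . c n], [S' → . S] }  — shift
  I1: { [S → , .] }  — reduce
  I2: { [B → / . ,], [B → / . L], [L → . / c L], [L → . c] }  — shift
  I3: { [S → B . n] }  — shift
  I4: { [S' → S .] }  — accept
  I5: { [S → c . n] }  — shift
  I6: { [S → c n .] }  — reduce
  I7: { [S → B n .] }  — reduce
  I8: { [B → / , .] }  — reduce
  I9: { [L → / . c L] }  — shift
  I10: { [B → / L .] }  — reduce
  I11: { [L → c .] }  — reduce
  I12: { [L → . / c L], [L → . c], [L → / c . L] }  — shift
  I13: { [L → / c L .] }  — reduce

Every state is either a pure shift/goto state or contains exactly one complete item and nothing to shift — no conflicts. The grammar is LR(0).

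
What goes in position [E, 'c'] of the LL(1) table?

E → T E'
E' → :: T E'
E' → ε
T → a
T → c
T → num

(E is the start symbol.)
To find M[E, 'c'], we find productions for E where 'c' is in the predict set (PREDICT(N → α) = (FIRST(α) \ {ε}) ∪ (FOLLOW(N) if α ⇒* ε)).

Relevant sets:
  FIRST(T) = { 'a', 'c', 'num' }

E → T E': PREDICT = { 'a', 'c', 'num' }
  'c' is in predict set, so this production goes in M[E, 'c']

M[E, 'c'] = E → T E'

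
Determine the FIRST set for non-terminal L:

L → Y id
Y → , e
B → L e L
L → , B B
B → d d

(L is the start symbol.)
FIRST sets of the other non-terminals involved (by the same procedure, iterated to a fixed point):
  FIRST(Y) = { ',' }

From L → Y id:
  - Y is a non-terminal: add FIRST(Y) \ {ε} = { ',' }
    Y is not nullable, so stop
From L → , B B:
  - ',' is a terminal: add ',' and stop

Collecting: FIRST(L) = { ',' }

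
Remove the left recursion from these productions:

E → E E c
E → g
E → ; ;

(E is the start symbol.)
E → g E'
E → ; ; E'
E' → E c E'
E' → ε

E is directly left-recursive. The standard transformation for
  A → A α₁ | ... | A α_m | β₁ | ... | β_n
is
  A  → β₁ A' | ... | β_n A'
  A' → α₁ A' | ... | α_m A' | ε

E → g becomes E → g E'
E → ; ; becomes E → ; ; E'
E → E E c becomes E' → E c E'
Add E' → ε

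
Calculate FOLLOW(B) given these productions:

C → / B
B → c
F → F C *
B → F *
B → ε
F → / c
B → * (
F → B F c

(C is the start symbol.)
In C → / B: B is at the end, add FOLLOW(C)
In F → B F c: B is followed by F c, add FIRST(F c) \ {ε} = { '*', '/', 'c' }

The FOLLOW sets referred to above (computed the same way, to a fixed point):
  FOLLOW(C) = { $, '*' }

Taking the union: FOLLOW(B) = { $, '*', '/', 'c' }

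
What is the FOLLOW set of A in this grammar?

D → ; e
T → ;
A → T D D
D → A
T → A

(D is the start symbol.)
{ $, ';' }

To compute FOLLOW(A), find every occurrence of A on a right-hand side N → α A β: add FIRST(β) \ {ε}, and if β is empty or nullable also add FOLLOW(N). Iterate to a fixed point.

In D → A: A is at the end, add FOLLOW(D)
In T → A: A is at the end, add FOLLOW(T)

The FOLLOW sets referred to above (computed the same way, to a fixed point):
  FOLLOW(D) = { $, ';' }
  FOLLOW(T) = { ';' }

Taking the union: FOLLOW(A) = { $, ';' }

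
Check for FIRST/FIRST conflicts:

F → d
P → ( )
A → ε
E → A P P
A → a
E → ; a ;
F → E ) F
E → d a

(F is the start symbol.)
Yes. F → d / F → E ')' F on { 'd' }

FIRST sets of the non-terminals at (or reachable through a nullable prefix from) the front of some alternative:
  FIRST(E) = { '(', ';', 'a', 'd' }
  FIRST(A) = { 'a', ε }
  FIRST(P) = { '(' }

Productions for F:
  F → d: FIRST = { 'd' }
  F → E ) F: FIRST = { '(', ';', 'a', 'd' }
Productions for A:
  A → ε: FIRST = { ε }
  A → a: FIRST = { 'a' }
Productions for E:
  E → A P P: FIRST = { '(', 'a' }
  E → ; a ;: FIRST = { ';' }
  E → d a: FIRST = { 'd' }
P has only one production, so no FIRST/FIRST conflict is possible there.

Conflict for F: F → d and F → E ) F
  Overlap: { 'd' }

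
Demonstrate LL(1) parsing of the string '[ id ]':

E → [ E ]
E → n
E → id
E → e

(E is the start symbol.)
LL(1) parsing maintains a stack (initially the start symbol over $) and the input. At each step: if the stack top is a terminal, match it against the current input token; if it is a non-terminal N, replace it with the RHS of M[N, lookahead] (the unique production whose predict set contains the lookahead).

Stack is shown with the top on the left.

Stack    Input     Action
-------------------------
E $      [ id ] $  output E → [ E ]
[ E ] $  [ id ] $  match '['
E ] $    id ] $    output E → id
id ] $   id ] $    match 'id'
] $      ] $       match ']'
$        $         accept

The string is accepted.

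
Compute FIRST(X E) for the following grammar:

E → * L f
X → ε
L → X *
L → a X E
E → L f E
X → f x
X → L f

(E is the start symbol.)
{ '*', 'a', 'f' }

FIRST sets of the non-terminals involved (from the grammar, by fixed-point iteration):
  FIRST(X) = { '*', 'a', 'f', ε }
  FIRST(E) = { '*', 'a', 'f' }

To compute FIRST(X E), process the symbols left to right:
Symbol X is a non-terminal. Add FIRST(X) \ {ε} = { '*', 'a', 'f' }
X is nullable (ε ∈ FIRST(X)), continue to the next symbol.
Symbol E is a non-terminal. Add FIRST(E) \ {ε} = { '*', 'a', 'f' }
E is not nullable (ε ∉ FIRST(E)), so stop here.
FIRST(X E) = { '*', 'a', 'f' }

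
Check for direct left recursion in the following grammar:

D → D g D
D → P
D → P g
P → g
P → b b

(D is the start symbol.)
Yes, D is left-recursive

Direct left recursion occurs when N → N α for some non-terminal N (the right-hand side begins with the left-hand side itself).

D → D g D: LEFT RECURSIVE (starts with D)
D → P: starts with P
D → P g: starts with P
P → g: starts with g
P → b b: starts with b

The grammar has direct left recursion on: D.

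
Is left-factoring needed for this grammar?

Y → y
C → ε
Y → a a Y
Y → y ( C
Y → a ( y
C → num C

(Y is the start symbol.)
Yes, Y has productions with common prefix 'y'; Y has productions with common prefix 'a'

Left-factoring is needed when two productions for the same non-terminal
share a common prefix on the right-hand side.

Productions for Y:
  Y → y
  Y → a a Y
  Y → y ( C
  Y → a ( y
Productions for C:
  C → ε
  C → num C

Found common prefix 'y' in productions for Y
Found common prefix 'a' in productions for Y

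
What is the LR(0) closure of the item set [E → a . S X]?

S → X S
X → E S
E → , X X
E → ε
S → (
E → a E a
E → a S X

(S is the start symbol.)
Start with: [E → a . S X]
  [E → a . S X] has the dot before S: add [S → . X S], [S → . (]
  [S → . X S] has the dot before X: add [X → . E S]
  [X → . E S] has the dot before E: add [E → . , X X], [E → .], [E → . a E a], [E → . a S X]
No further items can be added.

CLOSURE = { [E → . , X X], [E → . a E a], [E → . a S X], [E → .], [E → a . S X], [S → . (], [S → . X S], [X → . E S] }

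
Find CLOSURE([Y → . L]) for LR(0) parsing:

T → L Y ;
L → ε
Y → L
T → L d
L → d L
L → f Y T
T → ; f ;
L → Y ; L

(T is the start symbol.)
To compute CLOSURE, for each item [A → α.Bβ] where B is a non-terminal, add [B → .γ] for all productions B → γ; repeat for the newly added items until nothing changes.

Start with: [Y → . L]
  [Y → . L] has the dot before L: add [L → .], [L → . d L], [L → . f Y T], [L → . Y ; L]
  [L → . Y ; L] has the dot before Y: all Y-items already present
No further items can be added.

CLOSURE = { [L → . Y ; L], [L → . d L], [L → . f Y T], [L → .], [Y → . L] }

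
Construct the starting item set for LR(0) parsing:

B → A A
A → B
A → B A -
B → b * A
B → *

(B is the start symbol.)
{ [A → . B A -], [A → . B], [B → . *], [B → . A A], [B → . b * A], [B' → . B] }

First, augment the grammar with B' → B
I₀ = CLOSURE({ [B' → . B] }):
  [B' → . B] has the dot before B: add [B → . A A], [B → . b * A], [B → . *]
  [B → . A A] has the dot before A: add [A → . B], [A → . B A -]
No further items can be added.

I₀ = { [A → . B A -], [A → . B], [B → . *], [B → . A A], [B → . b * A], [B' → . B] }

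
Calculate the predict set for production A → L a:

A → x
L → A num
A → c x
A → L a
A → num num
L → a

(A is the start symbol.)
{ 'a', 'c', 'num', 'x' }

PREDICT(A → L a) = (FIRST(RHS) \ {ε}) ∪ (FOLLOW(A) if ε ∈ FIRST(RHS), i.e. RHS ⇒* ε)
FIRST(L) = { 'a', 'c', 'num', 'x' }
FIRST(L a) = { 'a', 'c', 'num', 'x' }
ε ∉ FIRST(L a), so FOLLOW(A) is not added.
PREDICT(A → L a) = { 'a', 'c', 'num', 'x' }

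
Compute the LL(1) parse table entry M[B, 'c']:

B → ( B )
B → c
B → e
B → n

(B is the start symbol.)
To find M[B, 'c'], we find productions for B where 'c' is in the predict set (PREDICT(N → α) = (FIRST(α) \ {ε}) ∪ (FOLLOW(N) if α ⇒* ε)).

B → ( B ): PREDICT = { '(' }
B → c: PREDICT = { 'c' }
  'c' is in predict set, so this production goes in M[B, 'c']
B → e: PREDICT = { 'e' }
B → n: PREDICT = { 'n' }

M[B, 'c'] = B → c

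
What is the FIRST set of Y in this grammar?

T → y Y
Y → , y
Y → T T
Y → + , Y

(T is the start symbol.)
{ '+', ',', 'y' }

FIRST sets of the other non-terminals involved (by the same procedure, iterated to a fixed point):
  FIRST(T) = { 'y' }

From Y → , y:
  - ',' is a terminal: add ',' and stop
From Y → T T:
  - T is a non-terminal: add FIRST(T) \ {ε} = { 'y' }
    T is not nullable, so stop
From Y → + , Y:
  - '+' is a terminal: add '+' and stop

Collecting: FIRST(Y) = { '+', ',', 'y' }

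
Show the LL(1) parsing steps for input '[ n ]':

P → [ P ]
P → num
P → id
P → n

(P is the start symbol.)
LL(1) parsing maintains a stack (initially the start symbol over $) and the input. At each step: if the stack top is a terminal, match it against the current input token; if it is a non-terminal N, replace it with the RHS of M[N, lookahead] (the unique production whose predict set contains the lookahead).

Stack is shown with the top on the left.

Stack    Input    Action
------------------------
P $      [ n ] $  output P → [ P ]
[ P ] $  [ n ] $  match '['
P ] $    n ] $    output P → n
n ] $    n ] $    match 'n'
] $      ] $      match ']'
$        $        accept

The string is accepted.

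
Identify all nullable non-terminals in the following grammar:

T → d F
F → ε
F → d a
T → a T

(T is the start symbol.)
A non-terminal is nullable if it can derive ε (the empty string): either it has an ε-production, or it has a production whose right-hand side consists entirely of nullable non-terminals.

ε-productions: F → ε
So F is immediately nullable.
No further non-terminal can be added: every production for the remaining non-terminals contains a terminal or a non-nullable non-terminal.
Nullable = { 'F' }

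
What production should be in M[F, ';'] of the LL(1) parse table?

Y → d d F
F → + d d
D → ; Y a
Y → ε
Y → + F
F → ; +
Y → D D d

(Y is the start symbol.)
F → ; +

To find M[F, ';'], we find productions for F where ';' is in the predict set (PREDICT(N → α) = (FIRST(α) \ {ε}) ∪ (FOLLOW(N) if α ⇒* ε)).

F → + d d: PREDICT = { '+' }
F → ; +: PREDICT = { ';' }
  ';' is in predict set, so this production goes in M[F, ';']

M[F, ';'] = F → ; +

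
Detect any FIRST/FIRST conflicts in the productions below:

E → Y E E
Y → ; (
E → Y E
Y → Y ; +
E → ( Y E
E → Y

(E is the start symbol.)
A FIRST/FIRST conflict occurs when two productions N → α and N → β for the same non-terminal have FIRST(α) ∩ FIRST(β) ≠ ∅ (with ε ∈ FIRST of a nullable right-hand side, so two nullable alternatives also conflict).

FIRST sets of the non-terminals at (or reachable through a nullable prefix from) the front of some alternative:
  FIRST(Y) = { ';' }

Productions for E:
  E → Y E E: FIRST = { ';' }
  E → Y E: FIRST = { ';' }
  E → ( Y E: FIRST = { '(' }
  E → Y: FIRST = { ';' }
Productions for Y:
  Y → ; (: FIRST = { ';' }
  Y → Y ; +: FIRST = { ';' }

Conflict for E: E → Y E E and E → Y E
  Overlap: { ';' }
Conflict for E: E → Y E E and E → Y
  Overlap: { ';' }
Conflict for E: E → Y E and E → Y
  Overlap: { ';' }
Conflict for Y: Y → ; ( and Y → Y ; +
  Overlap: { ';' }

Answer: Yes. E → Y E E / E → Y E on { ';' }; E → Y E E / E → Y on { ';' }; E → Y E / E → Y on { ';' }; Y → ';' '(' / Y → Y ';' '+' on { ';' }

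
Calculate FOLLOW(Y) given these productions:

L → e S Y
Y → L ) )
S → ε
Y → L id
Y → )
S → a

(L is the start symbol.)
To compute FOLLOW(Y), find every occurrence of Y on a right-hand side N → α Y β: add FIRST(β) \ {ε}, and if β is empty or nullable also add FOLLOW(N). Iterate to a fixed point.

In L → e S Y: Y is at the end, add FOLLOW(L)

The FOLLOW sets referred to above (computed the same way, to a fixed point):
  FOLLOW(L) = { $, ')', 'id' }

Taking the union: FOLLOW(Y) = { $, ')', 'id' }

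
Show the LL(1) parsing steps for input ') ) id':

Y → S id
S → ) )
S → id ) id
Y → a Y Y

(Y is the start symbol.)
LL(1) parsing maintains a stack (initially the start symbol over $) and the input. At each step: if the stack top is a terminal, match it against the current input token; if it is a non-terminal N, replace it with the RHS of M[N, lookahead] (the unique production whose predict set contains the lookahead).

Stack is shown with the top on the left.

Stack     Input     Action
--------------------------
Y $       ) ) id $  output Y → S id
S id $    ) ) id $  output S → ) )
) ) id $  ) ) id $  match ')'
) id $    ) id $    match ')'
id $      id $      match 'id'
$         $         accept

The string is accepted.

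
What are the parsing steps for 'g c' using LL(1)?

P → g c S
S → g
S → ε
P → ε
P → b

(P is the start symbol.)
LL(1) parsing maintains a stack (initially the start symbol over $) and the input. At each step: if the stack top is a terminal, match it against the current input token; if it is a non-terminal N, replace it with the RHS of M[N, lookahead] (the unique production whose predict set contains the lookahead).

Stack is shown with the top on the left.

Stack    Input  Action
----------------------
P $      g c $  output P → g c S
g c S $  g c $  match 'g'
c S $    c $    match 'c'
S $      $      output S → ε
$        $      accept

The string is accepted.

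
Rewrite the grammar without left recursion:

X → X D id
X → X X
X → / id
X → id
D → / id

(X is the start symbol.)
X is directly left-recursive. The standard transformation for
  A → A α₁ | ... | A α_m | β₁ | ... | β_n
is
  A  → β₁ A' | ... | β_n A'
  A' → α₁ A' | ... | α_m A' | ε

X → / id becomes X → / id X'
X → id becomes X → id X'
X → X D id becomes X' → D id X'
X → X X becomes X' → X X'
Add X' → ε

Productions for other non-terminals are unchanged:
  D → / id

Resulting grammar:
X → / id X'
X → id X'
X' → D id X'
X' → X X'
X' → ε
D → / id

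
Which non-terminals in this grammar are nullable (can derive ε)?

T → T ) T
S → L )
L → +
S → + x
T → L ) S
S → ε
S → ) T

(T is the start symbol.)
{ 'S' }

A non-terminal is nullable if it can derive ε (the empty string): either it has an ε-production, or it has a production whose right-hand side consists entirely of nullable non-terminals.

ε-productions: S → ε
So S is immediately nullable.
No further non-terminal can be added: every production for the remaining non-terminals contains a terminal or a non-nullable non-terminal.
Nullable = { 'S' }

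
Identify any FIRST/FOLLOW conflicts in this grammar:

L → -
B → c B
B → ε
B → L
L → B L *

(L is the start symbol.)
Yes. B → c B with FOLLOW(B) on { 'c' }; B → L with FOLLOW(B) on { '-', 'c' }

A FIRST/FOLLOW conflict occurs when a non-terminal N has a nullable alternative N → β (β ⇒* ε) and another alternative N → α with FIRST(α) ∩ FOLLOW(N) ≠ ∅: on such a lookahead the parser cannot decide between expanding α and letting N vanish via β.

Nullable non-terminals: B.
FIRST sets used below: FIRST(L) = { '-', 'c' }

B: nullable alternative(s) B → ε; FOLLOW(B) = { '-', 'c' }
  B → c B: FIRST \ {ε} = { 'c' } — overlaps FOLLOW(B) on { 'c' }: CONFLICT
  B → ε: FIRST \ {ε} = { } — this is the only nullable alternative, skip
  B → L: FIRST \ {ε} = { '-', 'c' } — overlaps FOLLOW(B) on { '-', 'c' }: CONFLICT

L has no nullable alternative, so no FIRST/FOLLOW check is needed there.

So the grammar has 2 FIRST/FOLLOW conflicts (marked CONFLICT above).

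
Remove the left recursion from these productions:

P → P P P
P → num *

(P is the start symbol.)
P → num * P'
P' → P P P'
P' → ε

P is directly left-recursive. The standard transformation for
  A → A α₁ | ... | A α_m | β₁ | ... | β_n
is
  A  → β₁ A' | ... | β_n A'
  A' → α₁ A' | ... | α_m A' | ε

P → num * becomes P → num * P'
P → P P P becomes P' → P P P'
Add P' → ε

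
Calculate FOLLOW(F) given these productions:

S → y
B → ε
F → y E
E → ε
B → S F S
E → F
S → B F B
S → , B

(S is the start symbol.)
{ $, ',', 'y' }

In B → S F S: F is followed by S, add FIRST(S) \ {ε} = { ',', 'y' }
In E → F: F is at the end, add FOLLOW(E)
In S → B F B: F is followed by B, add FIRST(B) \ {ε} = { ',', 'y' }
  B is nullable, so also add FOLLOW(S)

The FOLLOW sets referred to above (computed the same way, to a fixed point):
  FOLLOW(E) = { $, ',', 'y' }
  FOLLOW(S) = { $, 'y' }

Taking the union: FOLLOW(F) = { $, ',', 'y' }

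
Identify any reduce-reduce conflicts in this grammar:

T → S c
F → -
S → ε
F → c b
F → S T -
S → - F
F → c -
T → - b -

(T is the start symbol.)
A reduce-reduce conflict occurs when an LR(0) state has two complete items [A → α .] and [B → β .] — both call for a reduction, and with no lookahead the parser cannot choose between them.

Augment with T' → T and build the canonical LR(0) collection (I0 = CLOSURE({[T' → . T]}), then GOTO on every symbol after a dot until no new states appear). It has 15 states:
  I0: { [S → . - F], [S → .], [T → . - b -], [T → . S c], [T' → . T] }  — shift, reduce
  I1: { [F → . -], [F → . S T -], [F → . c -], [F → . c b], [S → - . F], [S → . - F], [S → .], [T → - . b -] }  — shift, reduce
  I2: { [T → S . c] }  — shift
  I3: { [T' → T .] }  — accept
  I4: { [T → S c .] }  — reduce
  I5: { [F → - .], [F → . -], [F → . S T -], [F → . c -], [F → . c b], [S → - . F], [S → . - F], [S → .] }  — shift, 2 reduces
  I6: { [S → - F .] }  — reduce
  I7: { [F → S . T -], [S → . - F], [S → .], [T → . - b -], [T → . S c] }  — shift, reduce
  I8: { [T → - b . -] }  — shift
  I9: { [F → c . -], [F → c . b] }  — shift
  I10: { [F → c - .] }  — reduce
  I11: { [F → c b .] }  — reduce
  I12: { [T → - b - .] }  — reduce
  I13: { [F → S T . -] }  — shift
  I14: { [F → S T - .] }  — reduce

I5 contains complete items [F → - .], [S → .] — reduce-reduce conflict.

Answer: Yes — I5: [F → - .] vs [S → .]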